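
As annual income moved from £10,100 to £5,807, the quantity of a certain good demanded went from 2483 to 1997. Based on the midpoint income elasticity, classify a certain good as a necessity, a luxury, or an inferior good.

%ΔQ = (1997 − 2483)/[(2483+1997)/2] = -486/2240 ≈ -0.2170.
%ΔI = (5,807 − 10,100)/[(10,100+5,807)/2] = -4293/7953.5 ≈ -0.5398.
E_I = %ΔQ/%ΔI ≈ 0.402.
E_I ∈ (0,1): normal good (necessity).

necessity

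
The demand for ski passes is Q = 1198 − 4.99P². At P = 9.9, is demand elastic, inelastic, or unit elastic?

At P = 9.9, Q = 708.9301.
dQ/dP = −2·4.99·P = −98.802.
Point elasticity E = (dQ/dP)·(P/Q) = -98.802 × 9.9/708.9301 ≈ -1.380.
|E| ≈ 1.380 > 1, so demand is elastic.

elastic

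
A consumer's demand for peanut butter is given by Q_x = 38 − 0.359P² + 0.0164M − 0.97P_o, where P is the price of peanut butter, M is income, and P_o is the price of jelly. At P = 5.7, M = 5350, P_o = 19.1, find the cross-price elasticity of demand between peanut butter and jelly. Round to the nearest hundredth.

Q_x = 38 − 0.359(5.7)² + 0.0164(5350) − 0.97(19.1) = 38 − 11.6639 + 87.74 − 18.527 = 95.5491.
∂Q_x/∂P_o = −0.97, so E_xy = -0.97·(19.1/95.5491) ≈ -0.19.
E_xy < 0: the goods are complements.

-0.19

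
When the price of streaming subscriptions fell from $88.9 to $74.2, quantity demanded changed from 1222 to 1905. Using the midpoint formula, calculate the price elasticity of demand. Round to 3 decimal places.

%Δq = (1905 − 1222)/[(1222 + 1905)/2] = 683/1563.5 ≈ 0.4368.
%Δp = (74.2 − 88.9)/[(88.9 + 74.2)/2] = -14.7/81.55 ≈ -0.1803.
Arc elasticity E = %Δq/%Δp ≈ 0.4368/-0.1803 ≈ -2.423.
|E| > 1: demand is elastic over this range.

-2.423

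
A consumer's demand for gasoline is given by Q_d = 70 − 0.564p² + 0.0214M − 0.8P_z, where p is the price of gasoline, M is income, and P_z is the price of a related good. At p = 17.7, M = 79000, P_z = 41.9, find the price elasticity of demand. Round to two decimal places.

-0.23

Evaluating quantity at (p, M, P_z) gives Q_d = 70 − 0.564(17.7)² + 0.0214(79000) − 0.8(41.9) = 70 − 176.6956 + 1690.6 − 33.52 = 1550.3844.
∂Q_d/∂p = −2·0.564·p = -19.9656, so E_p = -19.9656·(17.7/1550.3844) ≈ -0.23.
|E_p| < 1: demand is inelastic.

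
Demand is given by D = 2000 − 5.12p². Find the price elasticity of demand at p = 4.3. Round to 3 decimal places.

-0.099

At p = 4.3, D = 1905.3312.
dD/dp = −2·5.12·p = −44.032.
Point elasticity E = (dD/dp)·(p/D) = -44.032 × 4.3/1905.3312 ≈ -0.099.
|E| < 1, so demand is inelastic at this price.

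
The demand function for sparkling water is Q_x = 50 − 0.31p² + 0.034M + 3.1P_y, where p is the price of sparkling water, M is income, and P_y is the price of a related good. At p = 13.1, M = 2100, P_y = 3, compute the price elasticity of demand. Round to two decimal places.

Evaluating quantity at (p, M, P_y) gives Q_x = 50 − 0.31(13.1)² + 0.034(2100) + 3.1(3) = 50 − 53.1991 + 71.4 + 9.3 = 77.5009.
∂Q_x/∂p = −2·0.31·p = -8.122, so E_p = -8.122·(13.1/77.5009) ≈ -1.37.
|E_p| > 1: demand is elastic.

-1.37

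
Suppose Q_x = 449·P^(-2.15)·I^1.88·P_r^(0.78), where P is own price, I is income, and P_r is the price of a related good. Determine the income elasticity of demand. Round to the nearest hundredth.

1.88

For a Cobb–Douglas (constant-elasticity) form Q_x = A·I^α·…, the elasticity with respect to I equals the exponent α at every point.
Here the exponent on I is 1.88, so the income elasticity of demand is 1.88.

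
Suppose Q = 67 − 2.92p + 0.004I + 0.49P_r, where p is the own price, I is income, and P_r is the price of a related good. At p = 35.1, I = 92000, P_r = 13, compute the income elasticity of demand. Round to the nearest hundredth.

At the given point, Q = 67 − 2.92(35.1) + 0.004(92000) + 0.49(13) = 67 − 102.492 + 368 + 6.37 = 338.878.
∂Q/∂I = +0.004, so E_I = 0.004·(92000/338.878) ≈ 1.09.
E_I > 1: normal good (luxury).

1.09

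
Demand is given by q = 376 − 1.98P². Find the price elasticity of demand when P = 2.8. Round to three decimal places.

-0.086

At P = 2.8, q = 360.4768.
dq/dP = −2·1.98·P = −11.088.
Point elasticity E = (dq/dP)·(P/q) = -11.088 × 2.8/360.4768 ≈ -0.086.
|E| < 1, so demand is inelastic at this price.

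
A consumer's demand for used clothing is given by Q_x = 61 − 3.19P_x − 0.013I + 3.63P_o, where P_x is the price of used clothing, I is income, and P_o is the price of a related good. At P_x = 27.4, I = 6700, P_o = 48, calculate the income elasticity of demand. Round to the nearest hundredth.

Q_x = 61 − 3.19(27.4) − 0.013(6700) + 3.63(48) = 61 − 87.406 − 87.1 + 174.24 = 60.734.
∂Q_x/∂I = −0.013, so E_I = -0.013·(6700/60.734) ≈ -1.43.
E_I < 0: inferior good.

-1.43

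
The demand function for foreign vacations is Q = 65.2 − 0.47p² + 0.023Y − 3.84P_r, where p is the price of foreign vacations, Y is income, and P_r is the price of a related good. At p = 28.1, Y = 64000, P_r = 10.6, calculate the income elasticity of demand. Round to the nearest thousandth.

First evaluate Q: 65.2 − 0.47(28.1)² + 0.023(64000) − 3.84(10.6) = 65.2 − 371.1167 + 1472 − 40.704 = 1125.3793.
∂Q/∂Y = +0.023, so E_I = 0.023·(64000/1125.3793) ≈ 1.308.
E_I > 1: normal good (luxury).

1.308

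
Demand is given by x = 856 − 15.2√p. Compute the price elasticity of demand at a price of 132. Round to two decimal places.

-0.13

At p = 132, x = 681.3653.
dx/dp = −15.2/(2√p) = −15.2/(2·11.4891).
Point elasticity E = (dx/dp)·(p/x) = -0.6615 × 132/681.3653 ≈ -0.13.
|E| < 1, so demand is inelastic at this price.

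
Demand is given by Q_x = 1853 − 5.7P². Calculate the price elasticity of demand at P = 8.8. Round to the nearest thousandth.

At P = 8.8, Q_x = 1411.592.
dQ_x/dP = −2·5.7·P = −100.32.
Point elasticity E = (dQ_x/dP)·(P/Q_x) = -100.32 × 8.8/1411.592 ≈ -0.625.
|E| < 1, so demand is inelastic at this price.

-0.625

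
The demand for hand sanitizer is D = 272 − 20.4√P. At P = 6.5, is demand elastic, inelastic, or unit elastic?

inelastic

At P = 6.5, D = 219.99.
dD/dP = −20.4/(2√P) = −20.4/(2·2.5495).
Point elasticity E = (dD/dP)·(P/D) = -4.0008 × 6.5/219.99 ≈ -0.118.
|E| ≈ 0.118 < 1, so demand is inelastic.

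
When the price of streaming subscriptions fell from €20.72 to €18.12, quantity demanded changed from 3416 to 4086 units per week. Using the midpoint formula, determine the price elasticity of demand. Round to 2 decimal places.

-1.33

%Δq = (4086 − 3416)/[(3416 + 4086)/2] = 670/3751 ≈ 0.1786.
%Δp = (18.12 − 20.72)/[(20.72 + 18.12)/2] = -2.6/19.42 ≈ -0.1339.
Arc elasticity E = %Δq/%Δp ≈ 0.1786/-0.1339 ≈ -1.33.
|E| > 1: demand is elastic over this range.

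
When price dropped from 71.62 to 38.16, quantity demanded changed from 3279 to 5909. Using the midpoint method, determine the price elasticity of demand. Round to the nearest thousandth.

-0.939

%Δq = (5909 − 3279)/[(3279 + 5909)/2] = 2630/4594 ≈ 0.5725.
%ΔP = (38.16 − 71.62)/[(71.62 + 38.16)/2] = -33.46/54.89 ≈ -0.6096.
Arc elasticity E = %Δq/%ΔP ≈ 0.5725/-0.6096 ≈ -0.939.
|E| < 1: demand is inelastic over this range.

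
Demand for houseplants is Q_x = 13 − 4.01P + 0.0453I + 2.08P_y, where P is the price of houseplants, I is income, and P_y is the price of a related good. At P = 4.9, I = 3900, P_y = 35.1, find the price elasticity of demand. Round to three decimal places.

-0.081

Evaluating quantity at (P, I, P_y) gives Q_x = 13 − 4.01(4.9) + 0.0453(3900) + 2.08(35.1) = 13 − 19.649 + 176.67 + 73.008 = 243.029.
∂Q_x/∂P = −4.01, so E_p = (−4.01)·(4.9/243.029) ≈ -0.081.
|E_p| < 1: demand is inelastic.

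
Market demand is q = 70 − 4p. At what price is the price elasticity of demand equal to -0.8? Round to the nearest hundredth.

7.78

Set −bp/(a − bp) = −0.8 ⇒ bp = 0.8(a − bp) ⇒ bp(1+0.8) = 0.8·a.
p = 0.8·70/(4·1.8) ≈ 7.78.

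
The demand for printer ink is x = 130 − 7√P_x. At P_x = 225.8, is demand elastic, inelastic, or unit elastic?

At P_x = 225.8, x = 24.8135.
dx/dP_x = −7/(2√P_x) = −7/(2·15.0266).
Point elasticity E = (dx/dP_x)·(P_x/x) = -0.2329 × 225.8/24.8135 ≈ -2.120.
|E| ≈ 2.120 > 1, so demand is elastic.

elastic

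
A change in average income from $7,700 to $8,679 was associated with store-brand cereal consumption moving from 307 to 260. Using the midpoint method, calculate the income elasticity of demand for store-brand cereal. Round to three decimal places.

%ΔQ = (260 − 307)/[(307+260)/2] = -47/283.5 ≈ -0.1658.
%ΔI = (8,679 − 7,700)/[(7,700+8,679)/2] = 979/8189.5 ≈ 0.1195.
E_I = %ΔQ/%ΔI ≈ -1.387.
E_I < 0: inferior good.

-1.387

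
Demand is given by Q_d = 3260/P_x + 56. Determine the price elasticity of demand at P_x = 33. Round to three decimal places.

-0.638

At P_x = 33, Q_d = 154.7879.
dQ_d/dP_x = −3260/P_x² = −2.9936.
Point elasticity E = (dQ_d/dP_x)·(P_x/Q_d) = -2.9936 × 33/154.7879 ≈ -0.638.
|E| < 1, so demand is inelastic at this price.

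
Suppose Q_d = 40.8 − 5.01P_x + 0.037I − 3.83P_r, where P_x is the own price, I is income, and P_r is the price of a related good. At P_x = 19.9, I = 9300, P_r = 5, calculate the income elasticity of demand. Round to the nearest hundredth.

Q_d = 40.8 − 5.01(19.9) + 0.037(9300) − 3.83(5) = 40.8 − 99.699 + 344.1 − 19.15 = 266.051.
∂Q_d/∂I = +0.037, so E_I = 0.037·(9300/266.051) ≈ 1.29.
E_I > 1: normal good (luxury).

1.29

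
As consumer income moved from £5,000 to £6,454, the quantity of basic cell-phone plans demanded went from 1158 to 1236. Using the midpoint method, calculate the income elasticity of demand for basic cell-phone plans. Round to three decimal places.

%ΔQ = (1236 − 1158)/[(1158+1236)/2] = 78/1197 ≈ 0.0652.
%ΔI = (6,454 − 5,000)/[(5,000+6,454)/2] = 1454/5727 ≈ 0.2539.
E_I = %ΔQ/%ΔI ≈ 0.257.
E_I ∈ (0,1): normal good (necessity).

0.257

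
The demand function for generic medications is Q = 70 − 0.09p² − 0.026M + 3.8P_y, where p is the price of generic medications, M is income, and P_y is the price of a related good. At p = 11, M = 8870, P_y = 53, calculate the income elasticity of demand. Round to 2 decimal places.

-7.72

Evaluating quantity at (p, M, P_y) gives Q = 70 − 0.09(11)² − 0.026(8870) + 3.8(53) = 70 − 10.89 − 230.62 + 201.4 = 29.89.
∂Q/∂M = −0.026, so E_I = -0.026·(8870/29.89) ≈ -7.72.
E_I < 0: inferior good.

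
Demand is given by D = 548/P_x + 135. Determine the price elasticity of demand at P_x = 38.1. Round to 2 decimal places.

At P_x = 38.1, D = 149.3832.
dD/dP_x = −548/P_x² = −0.3775.
Point elasticity E = (dD/dP_x)·(P_x/D) = -0.3775 × 38.1/149.3832 ≈ -0.10.
|E| < 1, so demand is inelastic at this price.

-0.10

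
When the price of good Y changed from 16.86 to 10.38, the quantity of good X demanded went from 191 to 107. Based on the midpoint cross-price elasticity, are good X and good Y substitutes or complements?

%ΔQ_x = (107 − 191)/[(191+107)/2] = -84/149 ≈ -0.5638.
%ΔP_y = (10.38 − 16.86)/[(16.86+10.38)/2] ≈ -0.4758.
E_xy = -0.5638/-0.4758 ≈ 1.185.
E_xy > 0, so the goods are substitutes.

substitutes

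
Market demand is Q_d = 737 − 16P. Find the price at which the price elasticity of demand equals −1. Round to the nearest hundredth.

For linear demand Q_d = a − bP, E = −bP/(a − bP). |E| = 1 ⇒ bP = a − bP ⇒ P = a/(2b).
P = 737/(2·16) ≈ 23.03.

23.03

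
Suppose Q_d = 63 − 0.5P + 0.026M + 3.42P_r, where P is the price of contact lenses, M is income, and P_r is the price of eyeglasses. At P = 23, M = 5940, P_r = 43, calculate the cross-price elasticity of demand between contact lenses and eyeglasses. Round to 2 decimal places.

Q_d = 63 − 0.5(23) + 0.026(5940) + 3.42(43) = 63 − 11.5 + 154.44 + 147.06 = 353.
∂Q_d/∂P_r = +3.42, so E_xy = 3.42·(43/353) ≈ 0.42.
E_xy > 0: the goods are substitutes.

0.42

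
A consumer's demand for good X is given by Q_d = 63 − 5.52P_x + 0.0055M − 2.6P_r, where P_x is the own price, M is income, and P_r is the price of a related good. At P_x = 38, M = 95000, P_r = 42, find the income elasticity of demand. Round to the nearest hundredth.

1.96

First evaluate Q_d: 63 − 5.52(38) + 0.0055(95000) − 2.6(42) = 63 − 209.76 + 522.5 − 109.2 = 266.54.
∂Q_d/∂M = +0.0055, so E_I = 0.0055·(95000/266.54) ≈ 1.96.
E_I > 1: normal good (luxury).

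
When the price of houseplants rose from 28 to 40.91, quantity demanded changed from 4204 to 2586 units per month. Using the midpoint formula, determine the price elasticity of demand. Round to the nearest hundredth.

%Δq = (2586 − 4204)/[(4204 + 2586)/2] = -1618/3395 ≈ -0.4766.
%ΔP = (40.91 − 28)/[(28 + 40.91)/2] = 12.91/34.455 ≈ 0.3747.
Arc elasticity E = %Δq/%ΔP ≈ -0.4766/0.3747 ≈ -1.27.
|E| > 1: demand is elastic over this range.

-1.27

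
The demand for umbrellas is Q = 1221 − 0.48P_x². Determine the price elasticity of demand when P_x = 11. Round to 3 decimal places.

-0.100

At P_x = 11, Q = 1162.92.
dQ/dP_x = −2·0.48·P_x = −10.56.
Point elasticity E = (dQ/dP_x)·(P_x/Q) = -10.56 × 11/1162.92 ≈ -0.100.
|E| < 1, so demand is inelastic at this price.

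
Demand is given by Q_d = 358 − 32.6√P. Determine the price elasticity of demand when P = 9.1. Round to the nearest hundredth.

-0.19

At P = 9.1, Q_d = 259.6582.
dQ_d/dP = −32.6/(2√P) = −32.6/(2·3.0166).
Point elasticity E = (dQ_d/dP)·(P/Q_d) = -5.4034 × 9.1/259.6582 ≈ -0.19.
|E| < 1, so demand is inelastic at this price.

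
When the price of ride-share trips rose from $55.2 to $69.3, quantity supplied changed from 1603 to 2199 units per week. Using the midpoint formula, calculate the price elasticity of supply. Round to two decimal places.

%Δq = (2199 − 1603)/[(1603 + 2199)/2] = 596/1901 ≈ 0.3135.
%Δp = (69.3 − 55.2)/[(55.2 + 69.3)/2] = 14.1/62.25 ≈ 0.2265.
Arc elasticity E = %Δq/%Δp ≈ 0.3135/0.2265 ≈ 1.38.
|E| > 1: supply is elastic over this range.

1.38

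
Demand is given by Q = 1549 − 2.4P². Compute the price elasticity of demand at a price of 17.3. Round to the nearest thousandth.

At P = 17.3, Q = 830.704.
dQ/dP = −2·2.4·P = −83.04.
Point elasticity E = (dQ/dP)·(P/Q) = -83.04 × 17.3/830.704 ≈ -1.729.
|E| > 1, so demand is elastic at this price.

-1.729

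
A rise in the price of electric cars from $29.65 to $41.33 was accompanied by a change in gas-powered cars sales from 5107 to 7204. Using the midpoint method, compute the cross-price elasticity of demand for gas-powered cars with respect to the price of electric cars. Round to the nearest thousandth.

%ΔQ_x = (7204 − 5107)/[(5107+7204)/2] = 2097/6155.5 ≈ 0.3407.
%ΔP_y = (41.33 − 29.65)/[(29.65+41.33)/2] ≈ 0.3291.
E_xy = 0.3407/0.3291 ≈ 1.035.
E_xy > 0, so gas-powered cars and electric cars are substitutes.

1.035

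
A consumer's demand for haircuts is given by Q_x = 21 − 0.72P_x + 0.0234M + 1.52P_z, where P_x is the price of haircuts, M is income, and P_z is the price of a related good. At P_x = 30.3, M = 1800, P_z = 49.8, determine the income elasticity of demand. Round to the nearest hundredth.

First evaluate Q_x: 21 − 0.72(30.3) + 0.0234(1800) + 1.52(49.8) = 21 − 21.816 + 42.12 + 75.696 = 117.
∂Q_x/∂M = +0.0234, so E_I = 0.0234·(1800/117) ≈ 0.36.
E_I ∈ (0,1): normal good (necessity).

0.36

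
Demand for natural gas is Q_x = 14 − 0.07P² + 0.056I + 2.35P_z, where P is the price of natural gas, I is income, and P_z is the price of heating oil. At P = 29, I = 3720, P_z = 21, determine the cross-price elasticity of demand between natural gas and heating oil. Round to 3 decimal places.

First evaluate Q_x: 14 − 0.07(29)² + 0.056(3720) + 2.35(21) = 14 − 58.87 + 208.32 + 49.35 = 212.8.
∂Q_x/∂P_z = +2.35, so E_xy = 2.35·(21/212.8) ≈ 0.232.
E_xy > 0: the goods are substitutes.

0.232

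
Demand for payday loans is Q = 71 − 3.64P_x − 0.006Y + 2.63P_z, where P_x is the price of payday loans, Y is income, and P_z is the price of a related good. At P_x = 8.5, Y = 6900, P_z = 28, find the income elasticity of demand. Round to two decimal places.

-0.57

At the given point, Q = 71 − 3.64(8.5) − 0.006(6900) + 2.63(28) = 71 − 30.94 − 41.4 + 73.64 = 72.3.
∂Q/∂Y = −0.006, so E_I = -0.006·(6900/72.3) ≈ -0.57.
E_I < 0: inferior good.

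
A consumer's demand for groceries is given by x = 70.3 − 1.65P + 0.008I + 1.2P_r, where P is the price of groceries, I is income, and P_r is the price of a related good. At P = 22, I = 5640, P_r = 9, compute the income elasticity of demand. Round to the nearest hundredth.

Evaluating quantity at (P, I, P_r) gives x = 70.3 − 1.65(22) + 0.008(5640) + 1.2(9) = 70.3 − 36.3 + 45.12 + 10.8 = 89.92.
∂x/∂I = +0.008, so E_I = 0.008·(5640/89.92) ≈ 0.50.
E_I ∈ (0,1): normal good (necessity).

0.50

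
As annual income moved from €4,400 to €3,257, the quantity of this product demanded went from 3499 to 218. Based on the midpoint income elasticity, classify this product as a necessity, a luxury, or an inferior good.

%ΔQ = (218 − 3499)/[(3499+218)/2] = -3281/1858.5 ≈ -1.7654.
%ΔM = (3,257 − 4,400)/[(4,400+3,257)/2] = -1143/3828.5 ≈ -0.2986.
E_I = %ΔQ/%ΔM ≈ 5.913.
E_I > 1: normal good (luxury).

luxury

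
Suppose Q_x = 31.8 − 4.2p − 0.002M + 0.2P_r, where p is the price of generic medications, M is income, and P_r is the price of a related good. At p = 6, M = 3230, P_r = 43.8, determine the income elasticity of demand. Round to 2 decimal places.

Substituting, Q_x = 31.8 − 4.2(6) − 0.002(3230) + 0.2(43.8) = 31.8 − 25.2 − 6.46 + 8.76 = 8.9.
∂Q_x/∂M = −0.002, so E_I = -0.002·(3230/8.9) ≈ -0.73.
E_I < 0: inferior good.

-0.73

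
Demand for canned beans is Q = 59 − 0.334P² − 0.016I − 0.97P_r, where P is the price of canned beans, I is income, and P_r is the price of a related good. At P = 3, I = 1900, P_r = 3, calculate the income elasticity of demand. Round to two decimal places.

-1.34

Evaluating quantity at (P, I, P_r) gives Q = 59 − 0.334(3)² − 0.016(1900) − 0.97(3) = 59 − 3.006 − 30.4 − 2.91 = 22.684.
∂Q/∂I = −0.016, so E_I = -0.016·(1900/22.684) ≈ -1.34.
E_I < 0: inferior good.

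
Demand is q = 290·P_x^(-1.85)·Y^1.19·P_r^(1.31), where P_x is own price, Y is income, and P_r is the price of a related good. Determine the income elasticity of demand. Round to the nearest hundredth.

For a Cobb–Douglas (constant-elasticity) form q = A·Y^α·…, the elasticity with respect to Y equals the exponent α at every point.
Here the exponent on Y is 1.19, so the income elasticity of demand is 1.19.

1.19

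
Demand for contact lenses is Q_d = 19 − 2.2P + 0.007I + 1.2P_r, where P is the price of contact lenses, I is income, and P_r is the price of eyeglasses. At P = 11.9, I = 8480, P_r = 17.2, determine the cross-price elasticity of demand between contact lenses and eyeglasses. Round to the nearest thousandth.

Substituting, Q_d = 19 − 2.2(11.9) + 0.007(8480) + 1.2(17.2) = 19 − 26.18 + 59.36 + 20.64 = 72.82.
∂Q_d/∂P_r = +1.2, so E_xy = 1.2·(17.2/72.82) ≈ 0.283.
E_xy > 0: the goods are substitutes.

0.283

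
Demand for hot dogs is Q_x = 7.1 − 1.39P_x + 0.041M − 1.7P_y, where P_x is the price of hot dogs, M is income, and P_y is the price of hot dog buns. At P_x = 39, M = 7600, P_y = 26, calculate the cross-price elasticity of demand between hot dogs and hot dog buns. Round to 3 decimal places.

-0.201

At the given point, Q_x = 7.1 − 1.39(39) + 0.041(7600) − 1.7(26) = 7.1 − 54.21 + 311.6 − 44.2 = 220.29.
∂Q_x/∂P_y = −1.7, so E_xy = -1.7·(26/220.29) ≈ -0.201.
E_xy < 0: the goods are complements.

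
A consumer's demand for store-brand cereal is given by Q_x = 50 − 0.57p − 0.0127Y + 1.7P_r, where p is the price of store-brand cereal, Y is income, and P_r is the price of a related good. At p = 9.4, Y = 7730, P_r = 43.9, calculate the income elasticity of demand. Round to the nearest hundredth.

-4.65

At the given point, Q_x = 50 − 0.57(9.4) − 0.0127(7730) + 1.7(43.9) = 50 − 5.358 − 98.171 + 74.63 = 21.101.
∂Q_x/∂Y = −0.0127, so E_I = -0.0127·(7730/21.101) ≈ -4.65.
E_I < 0: inferior good.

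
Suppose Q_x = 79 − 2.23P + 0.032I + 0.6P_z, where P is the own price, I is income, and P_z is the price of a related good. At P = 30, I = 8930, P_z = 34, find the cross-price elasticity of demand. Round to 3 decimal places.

Substituting, Q_x = 79 − 2.23(30) + 0.032(8930) + 0.6(34) = 79 − 66.9 + 285.76 + 20.4 = 318.26.
∂Q_x/∂P_z = +0.6, so E_xy = 0.6·(34/318.26) ≈ 0.064.
E_xy > 0: the goods are substitutes.

0.064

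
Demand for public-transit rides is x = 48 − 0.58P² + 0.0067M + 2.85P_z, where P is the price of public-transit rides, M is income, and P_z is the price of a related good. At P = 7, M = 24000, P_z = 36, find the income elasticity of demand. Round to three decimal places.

At the given point, x = 48 − 0.58(7)² + 0.0067(24000) + 2.85(36) = 48 − 28.42 + 160.8 + 102.6 = 282.98.
∂x/∂M = +0.0067, so E_I = 0.0067·(24000/282.98) ≈ 0.568.
E_I ∈ (0,1): normal good (necessity).

0.568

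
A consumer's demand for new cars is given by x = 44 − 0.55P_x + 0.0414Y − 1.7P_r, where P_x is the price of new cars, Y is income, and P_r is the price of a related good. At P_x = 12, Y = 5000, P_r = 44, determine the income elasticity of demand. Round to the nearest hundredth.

1.22

Evaluating quantity at (P_x, Y, P_r) gives x = 44 − 0.55(12) + 0.0414(5000) − 1.7(44) = 44 − 6.6 + 207 − 74.8 = 169.6.
∂x/∂Y = +0.0414, so E_I = 0.0414·(5000/169.6) ≈ 1.22.
E_I > 1: normal good (luxury).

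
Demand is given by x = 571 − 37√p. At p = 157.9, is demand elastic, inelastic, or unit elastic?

elastic

At p = 157.9, x = 106.0644.
dx/dp = −37/(2√p) = −37/(2·12.5658).
Point elasticity E = (dx/dp)·(p/x) = -1.4722 × 157.9/106.0644 ≈ -2.192.
|E| ≈ 2.192 > 1, so demand is elastic.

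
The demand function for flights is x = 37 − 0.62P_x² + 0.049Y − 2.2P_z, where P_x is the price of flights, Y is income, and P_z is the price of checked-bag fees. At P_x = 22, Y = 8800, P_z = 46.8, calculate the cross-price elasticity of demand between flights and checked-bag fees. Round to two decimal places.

-1.58

x = 37 − 0.62(22)² + 0.049(8800) − 2.2(46.8) = 37 − 300.08 + 431.2 − 102.96 = 65.16.
∂x/∂P_z = −2.2, so E_xy = -2.2·(46.8/65.16) ≈ -1.58.
E_xy < 0: the goods are complements.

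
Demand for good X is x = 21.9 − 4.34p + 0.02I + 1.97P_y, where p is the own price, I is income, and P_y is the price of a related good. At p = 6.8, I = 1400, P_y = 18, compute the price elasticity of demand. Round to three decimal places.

-0.528

x = 21.9 − 4.34(6.8) + 0.02(1400) + 1.97(18) = 21.9 − 29.512 + 28 + 35.46 = 55.848.
∂x/∂p = −4.34, so E_p = (−4.34)·(6.8/55.848) ≈ -0.528.
|E_p| < 1: demand is inelastic.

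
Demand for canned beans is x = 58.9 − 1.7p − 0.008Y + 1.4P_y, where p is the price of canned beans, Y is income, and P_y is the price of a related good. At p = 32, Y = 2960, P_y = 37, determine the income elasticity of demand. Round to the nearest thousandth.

-0.726

At the given point, x = 58.9 − 1.7(32) − 0.008(2960) + 1.4(37) = 58.9 − 54.4 − 23.68 + 51.8 = 32.62.
∂x/∂Y = −0.008, so E_I = -0.008·(2960/32.62) ≈ -0.726.
E_I < 0: inferior good.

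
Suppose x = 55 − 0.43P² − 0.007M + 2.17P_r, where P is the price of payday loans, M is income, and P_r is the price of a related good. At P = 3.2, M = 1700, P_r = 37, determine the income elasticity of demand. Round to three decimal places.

At the given point, x = 55 − 0.43(3.2)² − 0.007(1700) + 2.17(37) = 55 − 4.4032 − 11.9 + 80.29 = 118.9868.
∂x/∂M = −0.007, so E_I = -0.007·(1700/118.9868) ≈ -0.100.
E_I < 0: inferior good.

-0.100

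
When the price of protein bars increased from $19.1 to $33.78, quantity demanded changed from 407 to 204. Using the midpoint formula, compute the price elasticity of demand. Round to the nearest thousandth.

-1.197

%Δq = (204 − 407)/[(407 + 204)/2] = -203/305.5 ≈ -0.6645.
%Δp = (33.78 − 19.1)/[(19.1 + 33.78)/2] = 14.68/26.44 ≈ 0.5552.
Arc elasticity E = %Δq/%Δp ≈ -0.6645/0.5552 ≈ -1.197.
|E| > 1: demand is elastic over this range.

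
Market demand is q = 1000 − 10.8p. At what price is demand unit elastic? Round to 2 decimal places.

46.30

For linear demand q = a − bp, E = −bp/(a − bp). |E| = 1 ⇒ bp = a − bp ⇒ p = a/(2b).
p = 1000/(2·10.8) ≈ 46.30.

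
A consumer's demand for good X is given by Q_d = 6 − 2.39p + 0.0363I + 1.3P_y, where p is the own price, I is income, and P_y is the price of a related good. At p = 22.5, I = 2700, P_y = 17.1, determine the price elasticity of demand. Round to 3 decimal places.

Q_d = 6 − 2.39(22.5) + 0.0363(2700) + 1.3(17.1) = 6 − 53.775 + 98.01 + 22.23 = 72.465.
∂Q_d/∂p = −2.39, so E_p = (−2.39)·(22.5/72.465) ≈ -0.742.
|E_p| < 1: demand is inelastic.

-0.742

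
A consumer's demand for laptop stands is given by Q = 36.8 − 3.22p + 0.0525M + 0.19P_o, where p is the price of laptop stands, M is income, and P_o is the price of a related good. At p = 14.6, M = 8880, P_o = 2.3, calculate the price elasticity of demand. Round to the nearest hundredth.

First evaluate Q: 36.8 − 3.22(14.6) + 0.0525(8880) + 0.19(2.3) = 36.8 − 47.012 + 466.2 + 0.437 = 456.425.
∂Q/∂p = −3.22, so E_p = (−3.22)·(14.6/456.425) ≈ -0.10.
|E_p| < 1: demand is inelastic.

-0.10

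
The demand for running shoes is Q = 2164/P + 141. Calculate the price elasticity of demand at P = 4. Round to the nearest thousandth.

-0.793

At P = 4, Q = 682.
dQ/dP = −2164/P² = −135.25.
Point elasticity E = (dQ/dP)·(P/Q) = -135.25 × 4/682 ≈ -0.793.
|E| < 1, so demand is inelastic at this price.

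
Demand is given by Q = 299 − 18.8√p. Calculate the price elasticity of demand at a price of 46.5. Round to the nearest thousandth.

At p = 46.5, Q = 170.8011.
dQ/dp = −18.8/(2√p) = −18.8/(2·6.8191).
Point elasticity E = (dQ/dp)·(p/Q) = -1.3785 × 46.5/170.8011 ≈ -0.375.
|E| < 1, so demand is inelastic at this price.

-0.375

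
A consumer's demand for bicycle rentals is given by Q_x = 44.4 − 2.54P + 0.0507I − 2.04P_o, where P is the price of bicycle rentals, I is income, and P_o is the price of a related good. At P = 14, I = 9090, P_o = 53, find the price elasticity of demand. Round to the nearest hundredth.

At the given point, Q_x = 44.4 − 2.54(14) + 0.0507(9090) − 2.04(53) = 44.4 − 35.56 + 460.863 − 108.12 = 361.583.
∂Q_x/∂P = −2.54, so E_p = (−2.54)·(14/361.583) ≈ -0.10.
|E_p| < 1: demand is inelastic.

-0.10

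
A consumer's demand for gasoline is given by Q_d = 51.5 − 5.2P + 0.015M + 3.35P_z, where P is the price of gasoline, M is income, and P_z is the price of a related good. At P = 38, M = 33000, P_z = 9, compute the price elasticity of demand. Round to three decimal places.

-0.521

Substituting, Q_d = 51.5 − 5.2(38) + 0.015(33000) + 3.35(9) = 51.5 − 197.6 + 495 + 30.15 = 379.05.
∂Q_d/∂P = −5.2, so E_p = (−5.2)·(38/379.05) ≈ -0.521.
|E_p| < 1: demand is inelastic.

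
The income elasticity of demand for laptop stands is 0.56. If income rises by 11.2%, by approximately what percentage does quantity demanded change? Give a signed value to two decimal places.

6.27

%ΔQ ≈ E × %ΔI = (0.56) × (11.2%) ≈ 6.27%.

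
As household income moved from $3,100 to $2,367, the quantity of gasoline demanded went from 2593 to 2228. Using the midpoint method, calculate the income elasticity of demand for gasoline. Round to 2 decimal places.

%ΔQ = (2228 − 2593)/[(2593+2228)/2] = -365/2410.5 ≈ -0.1514.
%ΔI = (2,367 − 3,100)/[(3,100+2,367)/2] = -733/2733.5 ≈ -0.2682.
E_I = %ΔQ/%ΔI ≈ 0.56.
E_I ∈ (0,1): normal good (necessity).

0.56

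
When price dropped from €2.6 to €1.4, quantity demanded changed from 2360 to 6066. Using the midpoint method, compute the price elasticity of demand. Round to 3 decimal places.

-1.466

%ΔQ = (6066 − 2360)/[(2360 + 6066)/2] = 3706/4213 ≈ 0.8797.
%Δp = (1.4 − 2.6)/[(2.6 + 1.4)/2] = -1.2/2 ≈ -0.6000.
Arc elasticity E = %ΔQ/%Δp ≈ 0.8797/-0.6000 ≈ -1.466.
|E| > 1: demand is elastic over this range.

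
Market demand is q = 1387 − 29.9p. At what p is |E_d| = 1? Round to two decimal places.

For linear demand q = a − bp, E = −bp/(a − bp). |E| = 1 ⇒ bp = a − bp ⇒ p = a/(2b).
p = 1387/(2·29.9) ≈ 23.19.

23.19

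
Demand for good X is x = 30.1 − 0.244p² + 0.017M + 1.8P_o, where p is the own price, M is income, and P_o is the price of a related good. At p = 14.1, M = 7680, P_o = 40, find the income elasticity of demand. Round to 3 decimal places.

Substituting, x = 30.1 − 0.244(14.1)² + 0.017(7680) + 1.8(40) = 30.1 − 48.5096 + 130.56 + 72 = 184.1504.
∂x/∂M = +0.017, so E_I = 0.017·(7680/184.1504) ≈ 0.709.
E_I ∈ (0,1): normal good (necessity).

0.709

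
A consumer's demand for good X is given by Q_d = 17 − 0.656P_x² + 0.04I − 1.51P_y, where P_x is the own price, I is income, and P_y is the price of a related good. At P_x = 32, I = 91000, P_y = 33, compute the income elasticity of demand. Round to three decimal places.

1.240

At the given point, Q_d = 17 − 0.656(32)² + 0.04(91000) − 1.51(33) = 17 − 671.744 + 3640 − 49.83 = 2935.426.
∂Q_d/∂I = +0.04, so E_I = 0.04·(91000/2935.426) ≈ 1.240.
E_I > 1: normal good (luxury).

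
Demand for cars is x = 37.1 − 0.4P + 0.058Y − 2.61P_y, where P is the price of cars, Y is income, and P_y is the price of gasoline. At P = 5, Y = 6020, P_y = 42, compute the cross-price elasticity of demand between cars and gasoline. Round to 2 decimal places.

-0.40

First evaluate x: 37.1 − 0.4(5) + 0.058(6020) − 2.61(42) = 37.1 − 2 + 349.16 − 109.62 = 274.64.
∂x/∂P_y = −2.61, so E_xy = -2.61·(42/274.64) ≈ -0.40.
E_xy < 0: the goods are complements.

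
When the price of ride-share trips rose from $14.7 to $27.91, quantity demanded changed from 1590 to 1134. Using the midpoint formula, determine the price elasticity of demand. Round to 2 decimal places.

%ΔQ = (1134 − 1590)/[(1590 + 1134)/2] = -456/1362 ≈ -0.3348.
%Δp = (27.91 − 14.7)/[(14.7 + 27.91)/2] = 13.21/21.305 ≈ 0.6200.
Arc elasticity E = %ΔQ/%Δp ≈ -0.3348/0.6200 ≈ -0.54.
|E| < 1: demand is inelastic over this range.

-0.54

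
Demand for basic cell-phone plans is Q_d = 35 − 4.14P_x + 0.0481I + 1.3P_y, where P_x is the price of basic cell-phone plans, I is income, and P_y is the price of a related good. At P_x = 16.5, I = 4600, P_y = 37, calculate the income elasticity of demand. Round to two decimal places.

At the given point, Q_d = 35 − 4.14(16.5) + 0.0481(4600) + 1.3(37) = 35 − 68.31 + 221.26 + 48.1 = 236.05.
∂Q_d/∂I = +0.0481, so E_I = 0.0481·(4600/236.05) ≈ 0.94.
E_I ∈ (0,1): normal good (necessity).

0.94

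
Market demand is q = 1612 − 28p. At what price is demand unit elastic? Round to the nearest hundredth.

For linear demand q = a − bp, E = −bp/(a − bp). |E| = 1 ⇒ bp = a − bp ⇒ p = a/(2b).
p = 1612/(2·28) ≈ 28.79.

28.79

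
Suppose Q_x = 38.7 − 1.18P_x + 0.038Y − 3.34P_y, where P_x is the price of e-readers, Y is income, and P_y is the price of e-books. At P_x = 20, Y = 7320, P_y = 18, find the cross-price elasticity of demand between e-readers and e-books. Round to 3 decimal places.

-0.258

Q_x = 38.7 − 1.18(20) + 0.038(7320) − 3.34(18) = 38.7 − 23.6 + 278.16 − 60.12 = 233.14.
∂Q_x/∂P_y = −3.34, so E_xy = -3.34·(18/233.14) ≈ -0.258.
E_xy < 0: the goods are complements.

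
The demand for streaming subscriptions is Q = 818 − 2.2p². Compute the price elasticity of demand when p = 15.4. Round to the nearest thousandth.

-3.522

At p = 15.4, Q = 296.248.
dQ/dp = −2·2.2·p = −67.76.
Point elasticity E = (dQ/dp)·(p/Q) = -67.76 × 15.4/296.248 ≈ -3.522.
|E| > 1, so demand is elastic at this price.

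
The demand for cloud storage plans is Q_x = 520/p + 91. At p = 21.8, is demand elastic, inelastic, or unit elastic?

inelastic

At p = 21.8, Q_x = 114.8532.
dQ_x/dp = −520/p² = −1.0942.
Point elasticity E = (dQ_x/dp)·(p/Q_x) = -1.0942 × 21.8/114.8532 ≈ -0.208.
|E| ≈ 0.208 < 1, so demand is inelastic.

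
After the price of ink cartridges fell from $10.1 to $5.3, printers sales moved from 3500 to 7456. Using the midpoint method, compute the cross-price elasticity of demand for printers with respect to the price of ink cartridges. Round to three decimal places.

-1.158

%ΔQ_x = (7456 − 3500)/[(3500+7456)/2] = 3956/5478 ≈ 0.7222.
%ΔP_y = (5.3 − 10.1)/[(10.1+5.3)/2] ≈ -0.6234.
E_xy = 0.7222/-0.6234 ≈ -1.158.
E_xy < 0, so printers and ink cartridges are complements.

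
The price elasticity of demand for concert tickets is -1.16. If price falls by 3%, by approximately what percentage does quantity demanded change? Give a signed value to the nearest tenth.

%ΔQ ≈ E × %ΔP = (-1.16) × (-3%) ≈ 3.5%.

3.5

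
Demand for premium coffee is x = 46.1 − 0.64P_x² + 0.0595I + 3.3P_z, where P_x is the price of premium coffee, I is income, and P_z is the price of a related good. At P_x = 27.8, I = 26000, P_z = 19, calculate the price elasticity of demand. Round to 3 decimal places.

x = 46.1 − 0.64(27.8)² + 0.0595(26000) + 3.3(19) = 46.1 − 494.6176 + 1547 + 62.7 = 1161.1824.
∂x/∂P_x = −2·0.64·P_x = -35.584, so E_p = -35.584·(27.8/1161.1824) ≈ -0.852.
|E_p| < 1: demand is inelastic.

-0.852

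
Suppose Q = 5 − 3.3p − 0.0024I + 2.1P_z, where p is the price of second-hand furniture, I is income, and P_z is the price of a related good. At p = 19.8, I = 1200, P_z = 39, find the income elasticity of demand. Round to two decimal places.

-0.15

At the given point, Q = 5 − 3.3(19.8) − 0.0024(1200) + 2.1(39) = 5 − 65.34 − 2.88 + 81.9 = 18.68.
∂Q/∂I = −0.0024, so E_I = -0.0024·(1200/18.68) ≈ -0.15.
E_I < 0: inferior good.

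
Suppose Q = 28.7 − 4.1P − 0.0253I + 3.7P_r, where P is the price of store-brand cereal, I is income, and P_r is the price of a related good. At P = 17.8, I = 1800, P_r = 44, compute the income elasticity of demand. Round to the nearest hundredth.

Substituting, Q = 28.7 − 4.1(17.8) − 0.0253(1800) + 3.7(44) = 28.7 − 72.98 − 45.54 + 162.8 = 72.98.
∂Q/∂I = −0.0253, so E_I = -0.0253·(1800/72.98) ≈ -0.62.
E_I < 0: inferior good.

-0.62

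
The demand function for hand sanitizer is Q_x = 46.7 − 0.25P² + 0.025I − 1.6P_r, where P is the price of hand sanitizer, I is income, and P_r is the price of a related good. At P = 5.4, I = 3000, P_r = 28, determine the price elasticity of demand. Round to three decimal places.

-0.209

Evaluating quantity at (P, I, P_r) gives Q_x = 46.7 − 0.25(5.4)² + 0.025(3000) − 1.6(28) = 46.7 − 7.29 + 75 − 44.8 = 69.61.
∂Q_x/∂P = −2·0.25·P = -2.7, so E_p = -2.7·(5.4/69.61) ≈ -0.209.
|E_p| < 1: demand is inelastic.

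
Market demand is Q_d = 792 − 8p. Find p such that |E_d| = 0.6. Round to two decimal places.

Set −bp/(a − bp) = −0.6 ⇒ bp = 0.6(a − bp) ⇒ bp(1+0.6) = 0.6·a.
p = 0.6·792/(8·1.6) ≈ 37.13.

37.13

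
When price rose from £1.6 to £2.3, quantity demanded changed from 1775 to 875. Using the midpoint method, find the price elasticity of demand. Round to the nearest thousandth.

%Δq = (875 − 1775)/[(1775 + 875)/2] = -900/1325 ≈ -0.6792.
%Δp = (2.3 − 1.6)/[(1.6 + 2.3)/2] = 0.7/1.95 ≈ 0.3590.
Arc elasticity E = %Δq/%Δp ≈ -0.6792/0.3590 ≈ -1.892.
|E| > 1: demand is elastic over this range.

-1.892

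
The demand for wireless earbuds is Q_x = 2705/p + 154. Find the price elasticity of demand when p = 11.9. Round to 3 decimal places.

At p = 11.9, Q_x = 381.3109.
dQ_x/dp = −2705/p² = −19.1018.
Point elasticity E = (dQ_x/dp)·(p/Q_x) = -19.1018 × 11.9/381.3109 ≈ -0.596.
|E| < 1, so demand is inelastic at this price.

-0.596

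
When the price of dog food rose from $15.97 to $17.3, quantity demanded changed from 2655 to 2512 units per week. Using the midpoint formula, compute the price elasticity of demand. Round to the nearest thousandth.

-0.692

%ΔQ = (2512 − 2655)/[(2655 + 2512)/2] = -143/2583.5 ≈ -0.0554.
%ΔP = (17.3 − 15.97)/[(15.97 + 17.3)/2] = 1.33/16.635 ≈ 0.0800.
Arc elasticity E = %ΔQ/%ΔP ≈ -0.0554/0.0800 ≈ -0.692.
|E| < 1: demand is inelastic over this range.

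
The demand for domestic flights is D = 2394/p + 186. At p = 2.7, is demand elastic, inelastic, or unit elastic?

inelastic

At p = 2.7, D = 1072.6667.
dD/dp = −2394/p² = −328.3951.
Point elasticity E = (dD/dp)·(p/D) = -328.3951 × 2.7/1072.6667 ≈ -0.827.
|E| ≈ 0.827 < 1, so demand is inelastic.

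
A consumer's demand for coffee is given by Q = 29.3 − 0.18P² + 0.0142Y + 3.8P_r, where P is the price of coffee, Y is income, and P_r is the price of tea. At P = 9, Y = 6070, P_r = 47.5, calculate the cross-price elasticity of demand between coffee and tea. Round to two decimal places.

0.64

Evaluating quantity at (P, Y, P_r) gives Q = 29.3 − 0.18(9)² + 0.0142(6070) + 3.8(47.5) = 29.3 − 14.58 + 86.194 + 180.5 = 281.414.
∂Q/∂P_r = +3.8, so E_xy = 3.8·(47.5/281.414) ≈ 0.64.
E_xy > 0: the goods are substitutes.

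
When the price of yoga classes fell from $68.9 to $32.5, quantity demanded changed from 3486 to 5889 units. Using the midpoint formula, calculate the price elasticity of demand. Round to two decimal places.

%ΔQ = (5889 − 3486)/[(3486 + 5889)/2] = 2403/4687.5 ≈ 0.5126.
%Δp = (32.5 − 68.9)/[(68.9 + 32.5)/2] = -36.4/50.7 ≈ -0.7179.
Arc elasticity E = %ΔQ/%Δp ≈ 0.5126/-0.7179 ≈ -0.71.
|E| < 1: demand is inelastic over this range.

-0.71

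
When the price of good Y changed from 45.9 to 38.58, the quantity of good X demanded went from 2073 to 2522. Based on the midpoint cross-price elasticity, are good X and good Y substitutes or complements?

%ΔQ_x = (2522 − 2073)/[(2073+2522)/2] = 449/2297.5 ≈ 0.1954.
%ΔP_y = (38.58 − 45.9)/[(45.9+38.58)/2] ≈ -0.1733.
E_xy = 0.1954/-0.1733 ≈ -1.128.
E_xy < 0, so the goods are complements.

complements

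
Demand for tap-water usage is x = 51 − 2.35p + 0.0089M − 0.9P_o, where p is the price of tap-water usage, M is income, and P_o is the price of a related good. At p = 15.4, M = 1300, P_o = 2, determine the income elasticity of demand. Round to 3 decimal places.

0.471

Substituting, x = 51 − 2.35(15.4) + 0.0089(1300) − 0.9(2) = 51 − 36.19 + 11.57 − 1.8 = 24.58.
∂x/∂M = +0.0089, so E_I = 0.0089·(1300/24.58) ≈ 0.471.
E_I ∈ (0,1): normal good (necessity).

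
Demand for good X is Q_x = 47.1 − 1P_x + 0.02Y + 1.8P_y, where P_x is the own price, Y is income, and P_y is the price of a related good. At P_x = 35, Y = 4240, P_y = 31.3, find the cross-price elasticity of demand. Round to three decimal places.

Evaluating quantity at (P_x, Y, P_y) gives Q_x = 47.1 − 1(35) + 0.02(4240) + 1.8(31.3) = 47.1 − 35 + 84.8 + 56.34 = 153.24.
∂Q_x/∂P_y = +1.8, so E_xy = 1.8·(31.3/153.24) ≈ 0.368.
E_xy > 0: the goods are substitutes.

0.368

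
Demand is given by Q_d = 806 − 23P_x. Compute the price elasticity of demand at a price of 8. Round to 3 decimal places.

At P_x = 8, Q_d = 622.
dQ_d/dP_x = −23.
Point elasticity E = (dQ_d/dP_x)·(P_x/Q_d) = -23 × 8/622 ≈ -0.296.
|E| < 1, so demand is inelastic at this price.

-0.296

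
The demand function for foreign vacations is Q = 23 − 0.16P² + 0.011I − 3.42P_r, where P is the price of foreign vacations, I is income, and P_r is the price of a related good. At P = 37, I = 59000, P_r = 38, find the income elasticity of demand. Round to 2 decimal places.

2.01

Evaluating quantity at (P, I, P_r) gives Q = 23 − 0.16(37)² + 0.011(59000) − 3.42(38) = 23 − 219.04 + 649 − 129.96 = 323.
∂Q/∂I = +0.011, so E_I = 0.011·(59000/323) ≈ 2.01.
E_I > 1: normal good (luxury).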